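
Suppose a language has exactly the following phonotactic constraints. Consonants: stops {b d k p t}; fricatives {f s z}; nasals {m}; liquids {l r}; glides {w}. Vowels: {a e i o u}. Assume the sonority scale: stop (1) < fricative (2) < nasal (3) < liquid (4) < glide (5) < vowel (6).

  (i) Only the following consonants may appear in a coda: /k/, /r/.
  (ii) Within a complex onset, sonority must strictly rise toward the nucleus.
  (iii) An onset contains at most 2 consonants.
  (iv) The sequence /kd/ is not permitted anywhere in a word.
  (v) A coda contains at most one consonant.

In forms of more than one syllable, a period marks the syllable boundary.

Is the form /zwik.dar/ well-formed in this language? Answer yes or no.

no

/zwik.dar/ — violates constraint (iv): contains banned sequence /kd/ → ill-formed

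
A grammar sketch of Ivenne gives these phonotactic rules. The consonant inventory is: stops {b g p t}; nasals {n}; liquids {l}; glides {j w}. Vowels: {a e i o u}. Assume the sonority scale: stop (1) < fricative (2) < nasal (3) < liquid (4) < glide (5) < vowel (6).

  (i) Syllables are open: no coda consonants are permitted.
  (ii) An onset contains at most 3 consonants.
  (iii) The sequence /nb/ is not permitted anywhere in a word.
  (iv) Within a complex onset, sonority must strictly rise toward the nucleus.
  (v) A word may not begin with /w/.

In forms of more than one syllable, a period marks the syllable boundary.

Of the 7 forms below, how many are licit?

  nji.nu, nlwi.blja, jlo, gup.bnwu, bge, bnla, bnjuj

nji.nu — σ1 onset /nj/ (3→5 rises), coda /∅/ ok; σ2 onset /n/, coda /∅/ ok → licit
nlwi.blja — σ1 onset /nlw/ (3→4→5 rises), coda /∅/ ok; σ2 onset /blj/ (1→4→5 rises), coda /∅/ ok → licit
jlo — violates constraint (iv): syllable 1 onset /jl/: /j/ (glide, 5) → /l/ (liquid, 4) does not rise → illicit
gup.bnwu — violates constraint (i): syllable 1 coda /p/ has 1 consonant (> 0) → illicit
bge — violates constraint (iv): syllable 1 onset /bg/: /b/ (stop, 1) → /g/ (stop, 1) does not rise → illicit
bnla — σ1 onset /bnl/ (1→3→4 rises), coda /∅/ ok → licit
bnjuj — violates constraint (i): syllable 1 coda /j/ has 1 consonant (> 0) → illicit
Licit: nji.nu, nlwi.blja, bnla → 3.

3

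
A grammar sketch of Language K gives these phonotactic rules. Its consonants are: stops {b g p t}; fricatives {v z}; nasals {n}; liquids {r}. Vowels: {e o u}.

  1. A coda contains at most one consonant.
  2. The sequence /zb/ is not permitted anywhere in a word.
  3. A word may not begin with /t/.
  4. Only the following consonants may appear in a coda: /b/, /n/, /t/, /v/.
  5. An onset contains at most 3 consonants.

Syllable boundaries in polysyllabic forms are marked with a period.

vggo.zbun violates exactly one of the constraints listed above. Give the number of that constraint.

2

vggo.zbun: contains banned sequence /zb/.
This is a violation of constraint 2: "The sequence /zb/ is not permitted anywhere in a word."
The remaining constraints (1, 3, 4, 5) are satisfied.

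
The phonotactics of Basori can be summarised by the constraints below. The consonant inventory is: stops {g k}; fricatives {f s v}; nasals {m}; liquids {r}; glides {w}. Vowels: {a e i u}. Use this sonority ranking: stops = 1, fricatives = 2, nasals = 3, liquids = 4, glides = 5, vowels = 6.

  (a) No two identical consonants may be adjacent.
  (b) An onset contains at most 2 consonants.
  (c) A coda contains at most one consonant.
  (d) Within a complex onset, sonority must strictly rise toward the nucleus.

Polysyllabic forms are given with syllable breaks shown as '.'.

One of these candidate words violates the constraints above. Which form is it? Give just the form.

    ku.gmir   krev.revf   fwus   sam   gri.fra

ku.gmir — σ1 onset /k/, coda /∅/ ok; σ2 onset /gm/ (1→3 rises), coda /r/ ok → well-formed
krev.revf — violates constraint (c): syllable 2 coda /vf/ has 2 consonants (> 1) → ill-formed
fwus — σ1 onset /fw/ (2→5 rises), coda /s/ ok → well-formed
sam — σ1 onset /s/, coda /m/ ok → well-formed
gri.fra — σ1 onset /gr/ (1→4 rises), coda /∅/ ok; σ2 onset /fr/ (2→4 rises), coda /∅/ ok → well-formed

krev.revf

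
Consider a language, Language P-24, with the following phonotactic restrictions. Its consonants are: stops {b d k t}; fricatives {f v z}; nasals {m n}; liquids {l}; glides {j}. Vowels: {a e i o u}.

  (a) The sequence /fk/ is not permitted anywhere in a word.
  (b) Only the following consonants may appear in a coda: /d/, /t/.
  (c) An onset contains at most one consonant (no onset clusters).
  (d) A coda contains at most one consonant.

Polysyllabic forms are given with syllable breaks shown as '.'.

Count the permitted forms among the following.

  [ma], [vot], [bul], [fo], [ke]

4

[ma] — σ1 onset /m/, coda /∅/ ok → permitted
[vot] — σ1 onset /v/, coda /t/ ok → permitted
[bul] — violates constraint (b): syllable 1 coda contains /l/, which is not a licensed coda consonant → not permitted
[fo] — σ1 onset /f/, coda /∅/ ok → permitted
[ke] — σ1 onset /k/, coda /∅/ ok → permitted
Permitted: [ma], [vot], [fo], [ke] → 4.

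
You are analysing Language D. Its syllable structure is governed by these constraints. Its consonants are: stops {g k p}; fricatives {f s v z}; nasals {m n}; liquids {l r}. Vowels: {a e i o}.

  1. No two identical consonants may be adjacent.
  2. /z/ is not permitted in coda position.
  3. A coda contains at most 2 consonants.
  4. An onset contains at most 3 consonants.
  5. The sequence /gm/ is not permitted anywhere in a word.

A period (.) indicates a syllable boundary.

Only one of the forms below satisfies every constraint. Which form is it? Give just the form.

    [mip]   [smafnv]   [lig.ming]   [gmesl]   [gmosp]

[mip]

[mip] — σ1 onset /m/, coda /p/ ok → well-formed
[smafnv] — violates constraint 3: syllable 1 coda /fnv/ has 3 consonants (> 2) → ill-formed
[lig.ming] — violates constraint 5: contains banned sequence /gm/ → ill-formed
[gmesl] — violates constraint 5: contains banned sequence /gm/ → ill-formed
[gmosp] — violates constraint 5: contains banned sequence /gm/ → ill-formed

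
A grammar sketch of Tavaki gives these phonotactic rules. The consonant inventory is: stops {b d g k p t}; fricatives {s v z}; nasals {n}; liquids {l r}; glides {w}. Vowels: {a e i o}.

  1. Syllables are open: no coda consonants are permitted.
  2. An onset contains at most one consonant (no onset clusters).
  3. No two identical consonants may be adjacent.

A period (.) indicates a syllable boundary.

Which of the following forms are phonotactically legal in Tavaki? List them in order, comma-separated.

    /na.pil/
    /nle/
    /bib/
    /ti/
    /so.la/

/ti/, /so.la/

/na.pil/ — violates constraint 1: syllable 2 coda /l/ has 1 consonant (> 0) → phonotactically illegal
/nle/ — violates constraint 2: syllable 1 onset /nl/ has 2 consonants (> 1) → phonotactically illegal
/bib/ — violates constraint 1: syllable 1 coda /b/ has 1 consonant (> 0) → phonotactically illegal
/ti/ — σ1 onset /t/, coda /∅/ ok → phonotactically legal
/so.la/ — σ1 onset /s/, coda /∅/ ok; σ2 onset /l/, coda /∅/ ok → phonotactically legal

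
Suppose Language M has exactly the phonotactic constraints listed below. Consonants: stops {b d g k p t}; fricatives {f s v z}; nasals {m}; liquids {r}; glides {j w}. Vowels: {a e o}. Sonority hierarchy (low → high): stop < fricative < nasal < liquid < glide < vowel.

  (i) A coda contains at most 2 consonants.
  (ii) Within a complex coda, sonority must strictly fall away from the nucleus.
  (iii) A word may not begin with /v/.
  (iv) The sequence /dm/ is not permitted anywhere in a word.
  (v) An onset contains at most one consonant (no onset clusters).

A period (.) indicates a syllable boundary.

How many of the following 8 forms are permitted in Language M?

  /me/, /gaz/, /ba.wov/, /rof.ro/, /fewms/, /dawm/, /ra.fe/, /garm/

7

/me/ — σ1 onset /m/, coda /∅/ ok → permitted
/gaz/ — σ1 onset /g/, coda /z/ ok → permitted
/ba.wov/ — σ1 onset /b/, coda /∅/ ok; σ2 onset /w/, coda /v/ ok → permitted
/rof.ro/ — σ1 onset /r/, coda /f/ ok; σ2 onset /r/, coda /∅/ ok → permitted
/fewms/ — violates constraint (i): syllable 1 coda /wms/ has 3 consonants (> 2) → not permitted
/dawm/ — σ1 onset /d/, coda /wm/ (5→3 falls) ok → permitted
/ra.fe/ — σ1 onset /r/, coda /∅/ ok; σ2 onset /f/, coda /∅/ ok → permitted
/garm/ — σ1 onset /g/, coda /rm/ (4→3 falls) ok → permitted
Permitted: /me/, /gaz/, /ba.wov/, /rof.ro/, /dawm/, /ra.fe/, /garm/ → 7.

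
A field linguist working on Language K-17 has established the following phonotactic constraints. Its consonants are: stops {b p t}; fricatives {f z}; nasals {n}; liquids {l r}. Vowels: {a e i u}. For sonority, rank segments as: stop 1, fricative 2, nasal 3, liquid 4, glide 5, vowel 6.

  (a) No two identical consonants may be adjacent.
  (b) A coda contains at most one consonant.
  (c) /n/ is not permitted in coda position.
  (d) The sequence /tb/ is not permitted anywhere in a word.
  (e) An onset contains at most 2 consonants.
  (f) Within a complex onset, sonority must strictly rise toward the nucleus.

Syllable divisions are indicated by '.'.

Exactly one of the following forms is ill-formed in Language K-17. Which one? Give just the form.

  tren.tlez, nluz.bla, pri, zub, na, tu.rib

tren.tlez

tren.tlez — violates constraint (c): syllable 1 coda contains /n/ → ill-formed
nluz.bla — σ1 onset /nl/ (3→4 rises), coda /z/ ok; σ2 onset /bl/ (1→4 rises), coda /∅/ ok → well-formed
pri — σ1 onset /pr/ (1→4 rises), coda /∅/ ok → well-formed
zub — σ1 onset /z/, coda /b/ ok → well-formed
na — σ1 onset /n/, coda /∅/ ok → well-formed
tu.rib — σ1 onset /t/, coda /∅/ ok; σ2 onset /r/, coda /b/ ok → well-formed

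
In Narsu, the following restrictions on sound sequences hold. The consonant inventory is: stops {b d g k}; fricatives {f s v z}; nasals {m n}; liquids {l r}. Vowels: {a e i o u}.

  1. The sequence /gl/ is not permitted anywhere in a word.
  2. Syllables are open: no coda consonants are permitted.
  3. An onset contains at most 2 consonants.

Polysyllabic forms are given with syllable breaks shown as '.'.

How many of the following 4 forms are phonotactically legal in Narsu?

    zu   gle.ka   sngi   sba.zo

2

zu — σ1 onset /z/, coda /∅/ ok → phonotactically legal
gle.ka — violates constraint 1: contains banned sequence /gl/ → phonotactically illegal
sngi — violates constraint 3: syllable 1 onset /sng/ has 3 consonants (> 2) → phonotactically illegal
sba.zo — σ1 onset /sb/ (2C), coda /∅/ ok; σ2 onset /z/, coda /∅/ ok → phonotactically legal
Phonotactically legal: zu, sba.zo → 2.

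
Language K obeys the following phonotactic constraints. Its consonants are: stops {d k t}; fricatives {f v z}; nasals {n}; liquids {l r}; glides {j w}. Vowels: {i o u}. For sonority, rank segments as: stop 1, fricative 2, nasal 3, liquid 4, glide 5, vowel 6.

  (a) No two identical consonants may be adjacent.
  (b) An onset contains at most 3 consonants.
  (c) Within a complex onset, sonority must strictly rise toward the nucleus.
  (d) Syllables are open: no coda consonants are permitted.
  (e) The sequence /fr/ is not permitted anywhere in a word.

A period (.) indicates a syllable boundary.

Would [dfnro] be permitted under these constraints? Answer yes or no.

[dfnro] — violates constraint (b): syllable 1 onset /dfnr/ has 4 consonants (> 3) → not permitted

no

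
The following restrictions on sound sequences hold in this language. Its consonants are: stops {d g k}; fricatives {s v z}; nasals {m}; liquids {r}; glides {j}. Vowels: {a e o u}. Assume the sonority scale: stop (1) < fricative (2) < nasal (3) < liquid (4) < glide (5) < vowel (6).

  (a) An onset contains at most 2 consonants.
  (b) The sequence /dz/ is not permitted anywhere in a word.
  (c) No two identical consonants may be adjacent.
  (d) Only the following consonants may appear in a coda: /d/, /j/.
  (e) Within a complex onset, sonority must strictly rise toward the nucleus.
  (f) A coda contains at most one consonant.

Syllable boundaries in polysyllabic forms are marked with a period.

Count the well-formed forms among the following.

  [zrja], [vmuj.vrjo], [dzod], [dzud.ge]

[zrja] — violates constraint (a): syllable 1 onset /zrj/ has 3 consonants (> 2) → ill-formed
[vmuj.vrjo] — violates constraint (a): syllable 2 onset /vrj/ has 3 consonants (> 2) → ill-formed
[dzod] — violates constraint (b): contains banned sequence /dz/ → ill-formed
[dzud.ge] — violates constraint (b): contains banned sequence /dz/ → ill-formed
No form is well-formed → 0.

0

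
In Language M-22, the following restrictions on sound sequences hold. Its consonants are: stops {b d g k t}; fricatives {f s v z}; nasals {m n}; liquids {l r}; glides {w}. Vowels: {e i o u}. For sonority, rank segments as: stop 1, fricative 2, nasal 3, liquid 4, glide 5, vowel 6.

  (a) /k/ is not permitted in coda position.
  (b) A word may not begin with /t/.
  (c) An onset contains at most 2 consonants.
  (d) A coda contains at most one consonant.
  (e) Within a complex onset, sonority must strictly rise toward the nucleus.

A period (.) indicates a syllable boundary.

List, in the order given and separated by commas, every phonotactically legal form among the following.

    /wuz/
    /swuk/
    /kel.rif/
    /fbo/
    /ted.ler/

/wuz/ — σ1 onset /w/, coda /z/ ok → phonotactically legal
/swuk/ — violates constraint (a): syllable 1 coda contains /k/ → phonotactically illegal
/kel.rif/ — σ1 onset /k/, coda /l/ ok; σ2 onset /r/, coda /f/ ok → phonotactically legal
/fbo/ — violates constraint (e): syllable 1 onset /fb/: /f/ (fricative, 2) → /b/ (stop, 1) does not rise → phonotactically illegal
/ted.ler/ — violates constraint (b): word begins with /t/ → phonotactically illegal

/wuz/, /kel.rif/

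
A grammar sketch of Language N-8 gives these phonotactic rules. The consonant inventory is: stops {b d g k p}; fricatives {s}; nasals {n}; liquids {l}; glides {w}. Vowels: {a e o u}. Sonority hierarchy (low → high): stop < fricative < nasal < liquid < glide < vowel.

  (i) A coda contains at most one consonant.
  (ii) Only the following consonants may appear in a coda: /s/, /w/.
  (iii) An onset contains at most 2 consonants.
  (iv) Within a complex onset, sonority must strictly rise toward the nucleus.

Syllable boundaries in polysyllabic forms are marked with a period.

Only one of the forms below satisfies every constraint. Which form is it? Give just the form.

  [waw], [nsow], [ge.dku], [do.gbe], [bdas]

[waw] — σ1 onset /w/, coda /w/ ok → licit
[nsow] — violates constraint (iv): syllable 1 onset /ns/: /n/ (nasal, 3) → /s/ (fricative, 2) does not rise → illicit
[ge.dku] — violates constraint (iv): syllable 2 onset /dk/: /d/ (stop, 1) → /k/ (stop, 1) does not rise → illicit
[do.gbe] — violates constraint (iv): syllable 2 onset /gb/: /g/ (stop, 1) → /b/ (stop, 1) does not rise → illicit
[bdas] — violates constraint (iv): syllable 1 onset /bd/: /b/ (stop, 1) → /d/ (stop, 1) does not rise → illicit

[waw]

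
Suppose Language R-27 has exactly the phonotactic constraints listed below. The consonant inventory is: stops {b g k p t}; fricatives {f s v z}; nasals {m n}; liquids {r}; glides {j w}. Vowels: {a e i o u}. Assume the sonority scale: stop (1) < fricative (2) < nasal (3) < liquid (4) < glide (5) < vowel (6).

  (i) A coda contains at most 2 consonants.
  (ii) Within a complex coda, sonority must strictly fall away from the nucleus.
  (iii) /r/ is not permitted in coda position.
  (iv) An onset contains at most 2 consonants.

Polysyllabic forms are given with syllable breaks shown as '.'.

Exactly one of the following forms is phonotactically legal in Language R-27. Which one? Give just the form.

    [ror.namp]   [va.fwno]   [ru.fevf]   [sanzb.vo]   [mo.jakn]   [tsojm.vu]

[ror.namp] — violates constraint (iii): syllable 1 coda contains /r/ → phonotactically illegal
[va.fwno] — violates constraint (iv): syllable 2 onset /fwn/ has 3 consonants (> 2) → phonotactically illegal
[ru.fevf] — violates constraint (ii): syllable 2 coda /vf/: /v/ (fricative, 2) → /f/ (fricative, 2) does not fall → phonotactically illegal
[sanzb.vo] — violates constraint (i): syllable 1 coda /nzb/ has 3 consonants (> 2) → phonotactically illegal
[mo.jakn] — violates constraint (ii): syllable 2 coda /kn/: /k/ (stop, 1) → /n/ (nasal, 3) does not fall → phonotactically illegal
[tsojm.vu] — σ1 onset /ts/ (2C), coda /jm/ (5→3 falls) ok; σ2 onset /v/, coda /∅/ ok → phonotactically legal

[tsojm.vu]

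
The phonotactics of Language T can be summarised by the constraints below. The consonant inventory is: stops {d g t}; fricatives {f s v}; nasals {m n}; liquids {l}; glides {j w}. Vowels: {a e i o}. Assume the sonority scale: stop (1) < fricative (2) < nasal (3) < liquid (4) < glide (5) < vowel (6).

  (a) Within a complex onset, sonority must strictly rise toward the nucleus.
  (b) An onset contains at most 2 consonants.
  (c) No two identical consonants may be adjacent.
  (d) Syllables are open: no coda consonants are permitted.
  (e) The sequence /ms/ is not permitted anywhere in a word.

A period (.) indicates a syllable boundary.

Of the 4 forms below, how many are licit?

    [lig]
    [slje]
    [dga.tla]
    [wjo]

[lig] — violates constraint (d): syllable 1 coda /g/ has 1 consonant (> 0) → illicit
[slje] — violates constraint (b): syllable 1 onset /slj/ has 3 consonants (> 2) → illicit
[dga.tla] — violates constraint (a): syllable 1 onset /dg/: /d/ (stop, 1) → /g/ (stop, 1) does not rise → illicit
[wjo] — violates constraint (a): syllable 1 onset /wj/: /w/ (glide, 5) → /j/ (glide, 5) does not rise → illicit
No form is licit → 0.

0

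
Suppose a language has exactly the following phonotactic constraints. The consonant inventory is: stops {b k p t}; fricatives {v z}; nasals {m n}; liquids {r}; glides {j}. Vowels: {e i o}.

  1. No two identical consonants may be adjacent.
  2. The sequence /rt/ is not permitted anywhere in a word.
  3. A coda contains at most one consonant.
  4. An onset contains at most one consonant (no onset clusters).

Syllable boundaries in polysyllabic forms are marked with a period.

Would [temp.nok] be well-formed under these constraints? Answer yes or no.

no

[temp.nok] — violates constraint 3: syllable 1 coda /mp/ has 2 consonants (> 1) → ill-formed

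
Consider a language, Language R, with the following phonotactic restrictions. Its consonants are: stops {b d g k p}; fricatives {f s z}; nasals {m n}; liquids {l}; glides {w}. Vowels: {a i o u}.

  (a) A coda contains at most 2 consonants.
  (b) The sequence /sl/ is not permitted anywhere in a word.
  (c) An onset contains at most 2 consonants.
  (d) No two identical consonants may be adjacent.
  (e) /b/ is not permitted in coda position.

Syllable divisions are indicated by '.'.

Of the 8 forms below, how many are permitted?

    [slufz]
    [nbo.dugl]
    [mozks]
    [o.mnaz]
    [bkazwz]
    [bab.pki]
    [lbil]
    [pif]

4

[slufz] — violates constraint (b): contains banned sequence /sl/ → not permitted
[nbo.dugl] — σ1 onset /nb/ (2C), coda /∅/ ok; σ2 onset /d/, coda /gl/ (2C) ok → permitted
[mozks] — violates constraint (a): syllable 1 coda /zks/ has 3 consonants (> 2) → not permitted
[o.mnaz] — σ1 onset /∅/, coda /∅/ ok; σ2 onset /mn/ (2C), coda /z/ ok → permitted
[bkazwz] — violates constraint (a): syllable 1 coda /zwz/ has 3 consonants (> 2) → not permitted
[bab.pki] — violates constraint (e): syllable 1 coda contains /b/ → not permitted
[lbil] — σ1 onset /lb/ (2C), coda /l/ ok → permitted
[pif] — σ1 onset /p/, coda /f/ ok → permitted
Permitted: [nbo.dugl], [o.mnaz], [lbil], [pif] → 4.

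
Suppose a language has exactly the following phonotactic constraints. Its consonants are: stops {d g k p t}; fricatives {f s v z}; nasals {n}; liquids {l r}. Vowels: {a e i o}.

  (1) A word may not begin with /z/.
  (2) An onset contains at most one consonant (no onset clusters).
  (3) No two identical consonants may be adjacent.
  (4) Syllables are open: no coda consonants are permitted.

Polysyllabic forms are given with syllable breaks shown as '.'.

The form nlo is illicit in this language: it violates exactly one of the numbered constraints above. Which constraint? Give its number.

2

nlo: syllable 1 onset /nl/ has 2 consonants (> 1).
This is a violation of constraint 2: "An onset contains at most one consonant (no onset clusters)."
The remaining constraints (1, 3, 4) are satisfied.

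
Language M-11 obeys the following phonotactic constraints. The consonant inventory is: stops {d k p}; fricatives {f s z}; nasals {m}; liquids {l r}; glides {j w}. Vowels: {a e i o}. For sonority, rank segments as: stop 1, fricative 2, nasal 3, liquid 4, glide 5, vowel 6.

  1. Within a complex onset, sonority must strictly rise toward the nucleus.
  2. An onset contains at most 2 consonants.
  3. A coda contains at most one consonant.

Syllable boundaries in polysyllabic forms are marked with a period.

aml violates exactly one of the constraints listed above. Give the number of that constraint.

aml: syllable 1 coda /ml/ has 2 consonants (> 1).
This is a violation of constraint 3: "A coda contains at most one consonant."
The remaining constraints (1, 2) are satisfied.

3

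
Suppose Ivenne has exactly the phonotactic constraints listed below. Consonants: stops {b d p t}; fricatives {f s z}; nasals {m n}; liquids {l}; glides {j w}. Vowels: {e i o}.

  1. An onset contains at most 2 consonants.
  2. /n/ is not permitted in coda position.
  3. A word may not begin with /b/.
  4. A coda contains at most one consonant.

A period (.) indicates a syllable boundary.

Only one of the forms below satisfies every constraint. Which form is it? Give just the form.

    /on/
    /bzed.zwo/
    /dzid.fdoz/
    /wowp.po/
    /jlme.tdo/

/dzid.fdoz/

/on/ — violates constraint 2: syllable 1 coda contains /n/ → ill-formed
/bzed.zwo/ — violates constraint 3: word begins with /b/ → ill-formed
/dzid.fdoz/ — σ1 onset /dz/ (2C), coda /d/ ok; σ2 onset /fd/ (2C), coda /z/ ok → well-formed
/wowp.po/ — violates constraint 4: syllable 1 coda /wp/ has 2 consonants (> 1) → ill-formed
/jlme.tdo/ — violates constraint 1: syllable 1 onset /jlm/ has 3 consonants (> 2) → ill-formed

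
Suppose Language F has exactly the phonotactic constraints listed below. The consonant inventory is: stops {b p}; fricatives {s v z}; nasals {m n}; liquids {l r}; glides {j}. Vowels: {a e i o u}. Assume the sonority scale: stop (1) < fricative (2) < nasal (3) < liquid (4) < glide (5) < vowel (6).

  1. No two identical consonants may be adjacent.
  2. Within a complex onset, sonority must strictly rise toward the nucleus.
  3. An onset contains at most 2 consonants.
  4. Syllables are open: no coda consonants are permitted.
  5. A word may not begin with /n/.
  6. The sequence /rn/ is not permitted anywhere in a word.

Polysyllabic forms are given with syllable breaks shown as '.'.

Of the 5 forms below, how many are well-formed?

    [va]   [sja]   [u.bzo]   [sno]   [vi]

[va] — σ1 onset /v/, coda /∅/ ok → well-formed
[sja] — σ1 onset /sj/ (2→5 rises), coda /∅/ ok → well-formed
[u.bzo] — σ1 onset /∅/, coda /∅/ ok; σ2 onset /bz/ (1→2 rises), coda /∅/ ok → well-formed
[sno] — σ1 onset /sn/ (2→3 rises), coda /∅/ ok → well-formed
[vi] — σ1 onset /v/, coda /∅/ ok → well-formed
Well-formed: [va], [sja], [u.bzo], [sno], [vi] → 5.

5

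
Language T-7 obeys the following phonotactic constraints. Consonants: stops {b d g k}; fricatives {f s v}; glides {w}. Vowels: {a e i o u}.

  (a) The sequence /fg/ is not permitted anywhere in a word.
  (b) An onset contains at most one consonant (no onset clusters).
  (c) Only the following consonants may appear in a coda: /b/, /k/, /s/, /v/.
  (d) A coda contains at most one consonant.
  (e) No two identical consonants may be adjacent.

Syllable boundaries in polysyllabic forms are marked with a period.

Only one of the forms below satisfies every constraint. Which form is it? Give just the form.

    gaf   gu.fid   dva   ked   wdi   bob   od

bob

gaf — violates constraint (c): syllable 1 coda contains /f/, which is not a licensed coda consonant → ill-formed
gu.fid — violates constraint (c): syllable 2 coda contains /d/, which is not a licensed coda consonant → ill-formed
dva — violates constraint (b): syllable 1 onset /dv/ has 2 consonants (> 1) → ill-formed
ked — violates constraint (c): syllable 1 coda contains /d/, which is not a licensed coda consonant → ill-formed
wdi — violates constraint (b): syllable 1 onset /wd/ has 2 consonants (> 1) → ill-formed
bob — σ1 onset /b/, coda /b/ ok → well-formed
od — violates constraint (c): syllable 1 coda contains /d/, which is not a licensed coda consonant → ill-formed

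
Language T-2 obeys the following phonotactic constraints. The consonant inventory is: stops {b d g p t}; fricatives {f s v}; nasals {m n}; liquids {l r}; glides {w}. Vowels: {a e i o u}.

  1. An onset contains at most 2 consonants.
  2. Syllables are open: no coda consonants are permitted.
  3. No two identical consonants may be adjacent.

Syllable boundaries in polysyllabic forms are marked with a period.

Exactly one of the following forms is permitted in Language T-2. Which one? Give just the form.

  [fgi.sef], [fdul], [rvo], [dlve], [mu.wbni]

[fgi.sef] — violates constraint 2: syllable 2 coda /f/ has 1 consonant (> 0) → not permitted
[fdul] — violates constraint 2: syllable 1 coda /l/ has 1 consonant (> 0) → not permitted
[rvo] — σ1 onset /rv/ (2C), coda /∅/ ok → permitted
[dlve] — violates constraint 1: syllable 1 onset /dlv/ has 3 consonants (> 2) → not permitted
[mu.wbni] — violates constraint 1: syllable 2 onset /wbn/ has 3 consonants (> 2) → not permitted

[rvo]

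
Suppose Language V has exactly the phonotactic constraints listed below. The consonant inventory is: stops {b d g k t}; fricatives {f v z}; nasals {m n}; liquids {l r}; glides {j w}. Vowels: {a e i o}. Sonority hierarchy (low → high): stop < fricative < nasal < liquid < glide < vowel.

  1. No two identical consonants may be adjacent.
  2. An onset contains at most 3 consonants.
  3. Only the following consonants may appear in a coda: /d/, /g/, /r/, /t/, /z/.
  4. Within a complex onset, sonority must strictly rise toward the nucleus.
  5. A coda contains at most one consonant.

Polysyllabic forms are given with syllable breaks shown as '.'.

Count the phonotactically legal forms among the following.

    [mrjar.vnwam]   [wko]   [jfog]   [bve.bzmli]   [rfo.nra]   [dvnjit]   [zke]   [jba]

[mrjar.vnwam] — violates constraint 3: syllable 2 coda contains /m/, which is not a licensed coda consonant → phonotactically illegal
[wko] — violates constraint 4: syllable 1 onset /wk/: /w/ (glide, 5) → /k/ (stop, 1) does not rise → phonotactically illegal
[jfog] — violates constraint 4: syllable 1 onset /jf/: /j/ (glide, 5) → /f/ (fricative, 2) does not rise → phonotactically illegal
[bve.bzmli] — violates constraint 2: syllable 2 onset /bzml/ has 4 consonants (> 3) → phonotactically illegal
[rfo.nra] — violates constraint 4: syllable 1 onset /rf/: /r/ (liquid, 4) → /f/ (fricative, 2) does not rise → phonotactically illegal
[dvnjit] — violates constraint 2: syllable 1 onset /dvnj/ has 4 consonants (> 3) → phonotactically illegal
[zke] — violates constraint 4: syllable 1 onset /zk/: /z/ (fricative, 2) → /k/ (stop, 1) does not rise → phonotactically illegal
[jba] — violates constraint 4: syllable 1 onset /jb/: /j/ (glide, 5) → /b/ (stop, 1) does not rise → phonotactically illegal
No form is phonotactically legal → 0.

0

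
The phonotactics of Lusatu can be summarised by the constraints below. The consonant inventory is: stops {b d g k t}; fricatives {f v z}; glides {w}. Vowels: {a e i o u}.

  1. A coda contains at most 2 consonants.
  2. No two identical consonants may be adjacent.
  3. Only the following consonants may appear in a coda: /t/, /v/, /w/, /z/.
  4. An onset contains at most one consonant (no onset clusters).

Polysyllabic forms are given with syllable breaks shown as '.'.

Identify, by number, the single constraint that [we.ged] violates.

[we.ged]: syllable 2 coda contains /d/, which is not a licensed coda consonant.
This is a violation of constraint 3: "Only the following consonants may appear in a coda: /t/, /v/, /w/, /z/."
The remaining constraints (1, 2, 4) are satisfied.

3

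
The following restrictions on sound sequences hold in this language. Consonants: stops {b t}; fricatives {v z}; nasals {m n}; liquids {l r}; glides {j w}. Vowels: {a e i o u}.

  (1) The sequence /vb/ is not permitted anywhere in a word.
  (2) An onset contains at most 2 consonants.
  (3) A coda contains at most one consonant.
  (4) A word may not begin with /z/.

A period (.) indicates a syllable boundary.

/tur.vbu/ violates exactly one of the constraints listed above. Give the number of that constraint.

/tur.vbu/: contains banned sequence /vb/.
This is a violation of constraint 1: "The sequence /vb/ is not permitted anywhere in a word."
The remaining constraints (2, 3, 4) are satisfied.

1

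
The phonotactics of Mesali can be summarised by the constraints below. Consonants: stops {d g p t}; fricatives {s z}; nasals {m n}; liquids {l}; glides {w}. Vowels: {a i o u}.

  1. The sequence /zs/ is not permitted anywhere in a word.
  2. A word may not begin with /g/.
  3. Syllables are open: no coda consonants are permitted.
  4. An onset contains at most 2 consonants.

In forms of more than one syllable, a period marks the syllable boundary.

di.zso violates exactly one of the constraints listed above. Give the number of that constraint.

di.zso: contains banned sequence /zs/.
This is a violation of constraint 1: "The sequence /zs/ is not permitted anywhere in a word."
The remaining constraints (2, 3, 4) are satisfied.

1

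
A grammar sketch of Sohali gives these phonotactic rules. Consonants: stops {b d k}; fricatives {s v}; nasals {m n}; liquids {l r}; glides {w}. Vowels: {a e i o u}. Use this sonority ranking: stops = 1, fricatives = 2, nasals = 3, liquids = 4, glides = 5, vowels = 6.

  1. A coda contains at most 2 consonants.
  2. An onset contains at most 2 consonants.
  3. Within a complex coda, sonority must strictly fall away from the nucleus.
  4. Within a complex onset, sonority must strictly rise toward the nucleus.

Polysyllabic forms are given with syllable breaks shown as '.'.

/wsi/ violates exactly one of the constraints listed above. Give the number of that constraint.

4

/wsi/: syllable 1 onset /ws/: /w/ (glide, 5) → /s/ (fricative, 2) does not rise.
This is a violation of constraint 4: "Within a complex onset, sonority must strictly rise toward the nucleus."
The remaining constraints (1, 2, 3) are satisfied.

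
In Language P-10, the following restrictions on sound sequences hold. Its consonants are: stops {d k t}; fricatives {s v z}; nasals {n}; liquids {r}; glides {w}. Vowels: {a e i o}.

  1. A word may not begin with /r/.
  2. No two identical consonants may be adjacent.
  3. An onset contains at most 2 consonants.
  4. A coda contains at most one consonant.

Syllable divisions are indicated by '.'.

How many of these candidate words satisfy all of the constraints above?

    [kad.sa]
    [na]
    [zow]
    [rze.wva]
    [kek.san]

4

[kad.sa] — σ1 onset /k/, coda /d/ ok; σ2 onset /s/, coda /∅/ ok → licit
[na] — σ1 onset /n/, coda /∅/ ok → licit
[zow] — σ1 onset /z/, coda /w/ ok → licit
[rze.wva] — violates constraint 1: word begins with /r/ → illicit
[kek.san] — σ1 onset /k/, coda /k/ ok; σ2 onset /s/, coda /n/ ok → licit
Licit: [kad.sa], [na], [zow], [kek.san] → 4.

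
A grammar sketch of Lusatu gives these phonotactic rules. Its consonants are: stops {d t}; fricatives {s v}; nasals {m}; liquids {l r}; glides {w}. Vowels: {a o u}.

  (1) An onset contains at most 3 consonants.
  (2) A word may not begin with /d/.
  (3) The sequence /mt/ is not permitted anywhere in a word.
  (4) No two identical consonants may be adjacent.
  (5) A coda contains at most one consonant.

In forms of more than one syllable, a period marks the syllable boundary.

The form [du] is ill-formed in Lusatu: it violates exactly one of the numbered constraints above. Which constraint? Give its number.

[du]: word begins with /d/.
This is a violation of constraint 2: "A word may not begin with /d/."
The remaining constraints (1, 3, 4, 5) are satisfied.

2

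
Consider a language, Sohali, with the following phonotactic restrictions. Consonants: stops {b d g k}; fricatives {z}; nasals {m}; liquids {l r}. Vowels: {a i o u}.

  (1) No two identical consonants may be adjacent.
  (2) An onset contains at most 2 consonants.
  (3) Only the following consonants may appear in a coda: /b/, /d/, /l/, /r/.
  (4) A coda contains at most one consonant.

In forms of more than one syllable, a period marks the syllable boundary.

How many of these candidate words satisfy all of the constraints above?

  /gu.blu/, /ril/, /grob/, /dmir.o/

4

/gu.blu/ — σ1 onset /g/, coda /∅/ ok; σ2 onset /bl/ (2C), coda /∅/ ok → phonotactically legal
/ril/ — σ1 onset /r/, coda /l/ ok → phonotactically legal
/grob/ — σ1 onset /gr/ (2C), coda /b/ ok → phonotactically legal
/dmir.o/ — σ1 onset /dm/ (2C), coda /r/ ok; σ2 onset /∅/, coda /∅/ ok → phonotactically legal
Phonotactically legal: /gu.blu/, /ril/, /grob/, /dmir.o/ → 4.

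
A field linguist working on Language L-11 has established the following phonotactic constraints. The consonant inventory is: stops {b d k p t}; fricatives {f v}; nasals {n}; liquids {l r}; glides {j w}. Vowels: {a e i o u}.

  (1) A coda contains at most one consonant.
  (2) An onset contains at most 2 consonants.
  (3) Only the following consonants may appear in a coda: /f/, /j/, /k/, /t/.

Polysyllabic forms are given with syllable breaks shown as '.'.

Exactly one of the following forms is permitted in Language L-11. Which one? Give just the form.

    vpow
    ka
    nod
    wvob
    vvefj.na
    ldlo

vpow — violates constraint 3: syllable 1 coda contains /w/, which is not a licensed coda consonant → not permitted
ka — σ1 onset /k/, coda /∅/ ok → permitted
nod — violates constraint 3: syllable 1 coda contains /d/, which is not a licensed coda consonant → not permitted
wvob — violates constraint 3: syllable 1 coda contains /b/, which is not a licensed coda consonant → not permitted
vvefj.na — violates constraint 1: syllable 1 coda /fj/ has 2 consonants (> 1) → not permitted
ldlo — violates constraint 2: syllable 1 onset /ldl/ has 3 consonants (> 2) → not permitted

ka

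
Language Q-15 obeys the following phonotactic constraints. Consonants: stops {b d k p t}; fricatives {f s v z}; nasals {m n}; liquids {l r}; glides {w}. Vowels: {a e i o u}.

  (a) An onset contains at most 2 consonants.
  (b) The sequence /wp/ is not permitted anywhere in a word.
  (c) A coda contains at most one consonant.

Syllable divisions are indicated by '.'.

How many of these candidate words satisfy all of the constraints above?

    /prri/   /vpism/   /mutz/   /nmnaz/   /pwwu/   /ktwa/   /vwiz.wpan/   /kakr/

/prri/ — violates constraint (a): syllable 1 onset /prr/ has 3 consonants (> 2) → phonotactically illegal
/vpism/ — violates constraint (c): syllable 1 coda /sm/ has 2 consonants (> 1) → phonotactically illegal
/mutz/ — violates constraint (c): syllable 1 coda /tz/ has 2 consonants (> 1) → phonotactically illegal
/nmnaz/ — violates constraint (a): syllable 1 onset /nmn/ has 3 consonants (> 2) → phonotactically illegal
/pwwu/ — violates constraint (a): syllable 1 onset /pww/ has 3 consonants (> 2) → phonotactically illegal
/ktwa/ — violates constraint (a): syllable 1 onset /ktw/ has 3 consonants (> 2) → phonotactically illegal
/vwiz.wpan/ — violates constraint (b): contains banned sequence /wp/ → phonotactically illegal
/kakr/ — violates constraint (c): syllable 1 coda /kr/ has 2 consonants (> 1) → phonotactically illegal
No form is phonotactically legal → 0.

0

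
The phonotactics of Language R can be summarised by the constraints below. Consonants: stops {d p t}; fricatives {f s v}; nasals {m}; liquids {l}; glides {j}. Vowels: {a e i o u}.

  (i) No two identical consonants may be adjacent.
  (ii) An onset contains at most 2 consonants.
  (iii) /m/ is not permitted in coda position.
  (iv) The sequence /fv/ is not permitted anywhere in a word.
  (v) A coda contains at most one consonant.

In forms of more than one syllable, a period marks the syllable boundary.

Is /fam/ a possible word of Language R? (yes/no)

no

/fam/ — violates constraint (iii): syllable 1 coda contains /m/ → illicit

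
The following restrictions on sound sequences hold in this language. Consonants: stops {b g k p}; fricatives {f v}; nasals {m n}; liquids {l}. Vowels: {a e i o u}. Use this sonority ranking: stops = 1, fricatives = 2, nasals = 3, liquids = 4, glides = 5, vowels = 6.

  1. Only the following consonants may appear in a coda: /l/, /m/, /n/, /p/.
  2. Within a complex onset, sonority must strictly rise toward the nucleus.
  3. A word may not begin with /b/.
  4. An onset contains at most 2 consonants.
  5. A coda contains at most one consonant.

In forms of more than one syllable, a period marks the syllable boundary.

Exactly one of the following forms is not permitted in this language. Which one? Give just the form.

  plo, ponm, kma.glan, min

plo — σ1 onset /pl/ (1→4 rises), coda /∅/ ok → permitted
ponm — violates constraint 5: syllable 1 coda /nm/ has 2 consonants (> 1) → not permitted
kma.glan — σ1 onset /km/ (1→3 rises), coda /∅/ ok; σ2 onset /gl/ (1→4 rises), coda /n/ ok → permitted
min — σ1 onset /m/, coda /n/ ok → permitted

ponm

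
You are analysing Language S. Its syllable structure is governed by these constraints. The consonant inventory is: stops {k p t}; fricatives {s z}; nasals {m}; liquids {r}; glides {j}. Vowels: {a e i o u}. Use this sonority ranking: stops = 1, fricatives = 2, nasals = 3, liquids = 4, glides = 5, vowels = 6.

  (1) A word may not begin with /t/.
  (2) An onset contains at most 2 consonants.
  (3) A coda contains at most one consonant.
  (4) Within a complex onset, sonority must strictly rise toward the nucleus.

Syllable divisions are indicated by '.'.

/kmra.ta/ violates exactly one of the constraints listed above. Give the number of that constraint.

/kmra.ta/: syllable 1 onset /kmr/ has 3 consonants (> 2).
This is a violation of constraint 2: "An onset contains at most 2 consonants."
The remaining constraints (1, 3, 4) are satisfied.

2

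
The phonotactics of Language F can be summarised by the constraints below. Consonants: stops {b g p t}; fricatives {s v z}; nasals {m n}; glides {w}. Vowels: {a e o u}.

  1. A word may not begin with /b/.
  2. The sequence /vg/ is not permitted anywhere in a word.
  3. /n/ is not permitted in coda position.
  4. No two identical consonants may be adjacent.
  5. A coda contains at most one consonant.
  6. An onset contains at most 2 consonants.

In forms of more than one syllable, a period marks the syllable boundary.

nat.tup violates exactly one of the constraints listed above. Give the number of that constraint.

nat.tup: adjacent identical consonants /tt/.
This is a violation of constraint 4: "No two identical consonants may be adjacent."
The remaining constraints (1, 2, 3, 5, 6) are satisfied.

4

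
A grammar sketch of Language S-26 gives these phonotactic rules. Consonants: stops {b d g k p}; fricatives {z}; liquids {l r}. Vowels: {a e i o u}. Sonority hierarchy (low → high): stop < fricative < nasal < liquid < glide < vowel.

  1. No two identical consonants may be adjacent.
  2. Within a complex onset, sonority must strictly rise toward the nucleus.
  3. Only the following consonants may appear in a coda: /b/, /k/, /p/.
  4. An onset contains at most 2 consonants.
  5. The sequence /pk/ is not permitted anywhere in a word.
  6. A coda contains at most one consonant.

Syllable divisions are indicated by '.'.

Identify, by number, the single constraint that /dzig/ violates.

3

/dzig/: syllable 1 coda contains /g/, which is not a licensed coda consonant.
This is a violation of constraint 3: "Only the following consonants may appear in a coda: /b/, /k/, /p/."
The remaining constraints (1, 2, 4, 5, 6) are satisfied.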